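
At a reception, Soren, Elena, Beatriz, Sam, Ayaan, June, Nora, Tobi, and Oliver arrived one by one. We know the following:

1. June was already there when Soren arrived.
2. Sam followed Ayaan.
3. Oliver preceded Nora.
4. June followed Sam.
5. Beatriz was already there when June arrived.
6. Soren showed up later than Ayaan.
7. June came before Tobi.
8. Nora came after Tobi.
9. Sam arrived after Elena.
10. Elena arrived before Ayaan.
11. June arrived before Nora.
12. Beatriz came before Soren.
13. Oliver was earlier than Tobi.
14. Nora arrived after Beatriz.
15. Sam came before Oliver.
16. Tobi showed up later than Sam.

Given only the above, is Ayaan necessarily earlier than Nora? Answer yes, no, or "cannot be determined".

yes

Chain the constraints: Ayaan → Sam → June → Nora. Each link is directly stated, so Ayaan comes before Nora.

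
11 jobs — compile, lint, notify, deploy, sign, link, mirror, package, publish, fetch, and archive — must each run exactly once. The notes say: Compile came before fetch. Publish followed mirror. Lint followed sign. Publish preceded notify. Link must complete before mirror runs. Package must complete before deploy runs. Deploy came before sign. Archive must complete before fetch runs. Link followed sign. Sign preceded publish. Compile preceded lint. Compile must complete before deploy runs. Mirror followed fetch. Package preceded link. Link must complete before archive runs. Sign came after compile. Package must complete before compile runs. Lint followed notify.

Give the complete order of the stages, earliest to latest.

package, compile, deploy, sign, link, archive, fetch, mirror, publish, notify, lint

The constraints fix every adjacent pair, so only one ordering works:
package → compile → deploy → sign → link → archive → fetch → mirror → publish → notify → lint.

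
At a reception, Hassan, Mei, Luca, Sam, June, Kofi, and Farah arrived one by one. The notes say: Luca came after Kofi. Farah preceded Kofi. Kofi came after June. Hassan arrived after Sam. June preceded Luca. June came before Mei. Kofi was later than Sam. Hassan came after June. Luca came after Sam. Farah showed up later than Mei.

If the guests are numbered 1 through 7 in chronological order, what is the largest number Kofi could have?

6

Kofi must come before Luca — 1 guest forced after them.
Everything else can be placed before Kofi in some valid order, so Kofi can sit as late as position 7 − 1 = 6.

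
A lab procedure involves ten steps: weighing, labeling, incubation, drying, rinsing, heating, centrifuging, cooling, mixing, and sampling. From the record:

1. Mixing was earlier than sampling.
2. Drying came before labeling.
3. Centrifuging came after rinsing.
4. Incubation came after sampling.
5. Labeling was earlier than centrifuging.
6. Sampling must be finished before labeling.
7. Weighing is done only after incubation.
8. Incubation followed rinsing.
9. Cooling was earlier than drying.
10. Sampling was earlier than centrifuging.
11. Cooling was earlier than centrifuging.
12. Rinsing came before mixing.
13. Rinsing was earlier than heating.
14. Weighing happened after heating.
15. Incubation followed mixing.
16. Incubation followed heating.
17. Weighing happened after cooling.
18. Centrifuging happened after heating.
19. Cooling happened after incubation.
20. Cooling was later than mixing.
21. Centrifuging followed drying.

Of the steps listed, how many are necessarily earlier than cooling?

5

Directly stated before cooling: incubation and mixing.
Heating reaches cooling via heating → incubation → cooling.
Rinsing reaches cooling via rinsing → incubation → cooling.
Sampling reaches cooling via sampling → incubation → cooling.
That's heating, incubation, mixing, rinsing, and sampling — 5 in all.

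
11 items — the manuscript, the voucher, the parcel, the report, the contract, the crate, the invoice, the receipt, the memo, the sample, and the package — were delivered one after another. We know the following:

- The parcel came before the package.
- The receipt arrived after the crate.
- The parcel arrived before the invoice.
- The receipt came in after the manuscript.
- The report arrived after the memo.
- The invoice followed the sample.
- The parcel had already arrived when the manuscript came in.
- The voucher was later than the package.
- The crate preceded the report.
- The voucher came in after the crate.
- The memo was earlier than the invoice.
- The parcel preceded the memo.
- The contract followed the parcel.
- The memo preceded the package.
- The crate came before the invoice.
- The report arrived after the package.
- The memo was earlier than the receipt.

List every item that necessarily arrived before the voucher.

the crate, the memo, the package, the parcel

Directly stated before the voucher: the crate and the package.
The memo reaches the voucher via the memo → the package → the voucher.
The parcel reaches the voucher via the parcel → the package → the voucher.
No chain forces the report (or any of the others) ahead of the voucher.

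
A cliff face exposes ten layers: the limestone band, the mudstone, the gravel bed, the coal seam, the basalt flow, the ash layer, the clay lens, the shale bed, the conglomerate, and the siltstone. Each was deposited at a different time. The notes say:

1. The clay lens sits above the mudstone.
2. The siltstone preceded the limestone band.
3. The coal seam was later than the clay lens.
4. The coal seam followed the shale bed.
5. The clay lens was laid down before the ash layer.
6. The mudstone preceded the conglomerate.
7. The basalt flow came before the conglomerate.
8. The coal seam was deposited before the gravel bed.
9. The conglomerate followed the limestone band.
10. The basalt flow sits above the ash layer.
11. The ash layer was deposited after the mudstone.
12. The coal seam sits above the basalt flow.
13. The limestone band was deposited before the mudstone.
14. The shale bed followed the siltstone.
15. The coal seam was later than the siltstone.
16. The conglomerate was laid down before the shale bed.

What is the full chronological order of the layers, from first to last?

The constraints fix every adjacent pair, so only one ordering works:
the siltstone → the limestone band → the mudstone → the clay lens → the ash layer → the basalt flow → the conglomerate → the shale bed → the coal seam → the gravel bed.

the siltstone, the limestone band, the mudstone, the clay lens, the ash layer, the basalt flow, the conglomerate, the shale bed, the coal seam, the gravel bed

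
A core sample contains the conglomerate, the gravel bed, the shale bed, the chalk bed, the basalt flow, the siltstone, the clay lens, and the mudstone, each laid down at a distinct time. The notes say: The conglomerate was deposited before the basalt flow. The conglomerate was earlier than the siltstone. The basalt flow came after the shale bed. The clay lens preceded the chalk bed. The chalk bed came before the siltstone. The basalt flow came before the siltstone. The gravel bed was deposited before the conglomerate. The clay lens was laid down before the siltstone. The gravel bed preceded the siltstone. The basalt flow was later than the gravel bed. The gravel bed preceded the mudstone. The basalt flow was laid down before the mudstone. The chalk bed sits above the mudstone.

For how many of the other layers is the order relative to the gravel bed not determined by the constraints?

2

Forced after the gravel bed: the basalt flow, the chalk bed, the conglomerate, the mudstone, and the siltstone.
That leaves the clay lens and the shale bed with no forced order relative to the gravel bed — 2.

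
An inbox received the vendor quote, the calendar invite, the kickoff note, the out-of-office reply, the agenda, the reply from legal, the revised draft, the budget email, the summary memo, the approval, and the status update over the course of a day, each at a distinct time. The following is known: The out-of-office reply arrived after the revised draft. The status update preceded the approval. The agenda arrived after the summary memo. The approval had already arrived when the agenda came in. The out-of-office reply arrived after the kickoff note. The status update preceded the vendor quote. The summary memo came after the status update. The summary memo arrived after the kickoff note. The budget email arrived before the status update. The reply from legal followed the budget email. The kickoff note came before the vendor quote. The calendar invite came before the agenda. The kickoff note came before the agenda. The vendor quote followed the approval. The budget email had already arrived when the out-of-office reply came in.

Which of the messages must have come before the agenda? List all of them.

Directly stated before the agenda: the approval, the calendar invite, the kickoff note, and the summary memo.
The budget email reaches the agenda via the budget email → the status update → the summary memo → the agenda.
The status update reaches the agenda via the status update → the summary memo → the agenda.

the approval, the budget email, the calendar invite, the kickoff note, the status update, the summary memo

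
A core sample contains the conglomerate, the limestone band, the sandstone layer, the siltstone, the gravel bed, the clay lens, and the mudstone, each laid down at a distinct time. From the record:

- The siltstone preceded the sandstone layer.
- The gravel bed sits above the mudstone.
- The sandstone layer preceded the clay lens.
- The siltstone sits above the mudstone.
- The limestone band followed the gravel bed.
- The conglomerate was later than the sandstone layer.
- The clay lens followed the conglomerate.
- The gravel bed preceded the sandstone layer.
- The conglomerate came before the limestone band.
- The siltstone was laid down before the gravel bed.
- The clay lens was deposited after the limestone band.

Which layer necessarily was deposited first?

the mudstone

The mudstone has a chain of constraints placing it before every other layer, so the mudstone must be first.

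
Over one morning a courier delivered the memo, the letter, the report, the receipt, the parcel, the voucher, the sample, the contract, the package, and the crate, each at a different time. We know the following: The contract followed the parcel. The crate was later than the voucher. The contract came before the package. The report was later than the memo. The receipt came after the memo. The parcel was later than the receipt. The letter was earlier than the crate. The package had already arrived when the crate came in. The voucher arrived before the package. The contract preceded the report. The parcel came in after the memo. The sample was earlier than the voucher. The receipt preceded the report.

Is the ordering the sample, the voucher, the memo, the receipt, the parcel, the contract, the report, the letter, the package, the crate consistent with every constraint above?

yes

Check each stated constraint against the proposed order — e.g. the voucher is ahead of the package; the voucher is ahead of the crate. Every pair is in the required order; nothing is violated.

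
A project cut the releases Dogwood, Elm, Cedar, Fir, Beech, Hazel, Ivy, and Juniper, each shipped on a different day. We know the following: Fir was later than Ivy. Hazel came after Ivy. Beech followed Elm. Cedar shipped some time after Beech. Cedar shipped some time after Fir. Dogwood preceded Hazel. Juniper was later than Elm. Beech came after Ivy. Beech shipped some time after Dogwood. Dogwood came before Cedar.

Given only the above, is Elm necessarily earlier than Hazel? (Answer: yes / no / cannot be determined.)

No chain of stated constraints runs from Elm to Hazel, and none runs from Hazel to Elm either.
So the relative order of Elm and Hazel is not fixed by the given facts.

cannot be determined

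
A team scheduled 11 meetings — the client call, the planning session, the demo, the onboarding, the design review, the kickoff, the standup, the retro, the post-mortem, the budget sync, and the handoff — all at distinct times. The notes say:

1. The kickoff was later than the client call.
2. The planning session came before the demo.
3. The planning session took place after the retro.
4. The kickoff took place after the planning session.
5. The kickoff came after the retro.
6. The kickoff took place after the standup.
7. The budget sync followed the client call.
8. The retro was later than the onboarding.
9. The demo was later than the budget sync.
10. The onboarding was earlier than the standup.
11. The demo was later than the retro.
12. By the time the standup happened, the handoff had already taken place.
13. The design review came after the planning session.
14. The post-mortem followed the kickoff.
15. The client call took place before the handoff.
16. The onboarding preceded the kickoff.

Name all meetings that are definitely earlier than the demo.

the budget sync, the client call, the onboarding, the planning session, the retro

Directly stated before the demo: the budget sync, the planning session, and the retro.
The client call reaches the demo via the client call → the budget sync → the demo.
The onboarding reaches the demo via the onboarding → the retro → the demo.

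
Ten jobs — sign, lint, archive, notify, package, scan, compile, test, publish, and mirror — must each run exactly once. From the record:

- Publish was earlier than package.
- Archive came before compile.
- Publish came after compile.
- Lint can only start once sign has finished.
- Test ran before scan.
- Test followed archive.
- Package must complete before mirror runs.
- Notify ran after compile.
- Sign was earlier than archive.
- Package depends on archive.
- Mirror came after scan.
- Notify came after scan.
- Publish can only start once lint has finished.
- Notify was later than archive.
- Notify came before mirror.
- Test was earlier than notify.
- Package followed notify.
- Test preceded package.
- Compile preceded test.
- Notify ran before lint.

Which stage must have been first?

sign

Sign has a chain of constraints placing it before every other stage, so sign must be first.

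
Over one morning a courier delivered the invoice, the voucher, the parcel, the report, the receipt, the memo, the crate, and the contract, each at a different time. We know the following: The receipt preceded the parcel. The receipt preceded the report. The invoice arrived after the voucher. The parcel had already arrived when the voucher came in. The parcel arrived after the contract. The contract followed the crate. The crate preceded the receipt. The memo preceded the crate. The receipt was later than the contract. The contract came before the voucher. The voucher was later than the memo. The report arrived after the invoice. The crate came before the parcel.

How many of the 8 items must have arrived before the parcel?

Directly stated before the parcel: the contract, the crate, and the receipt.
The memo reaches the parcel via the memo → the crate → the parcel.
No chain forces the voucher (or any of the others) ahead of the parcel.
That's the contract, the crate, the memo, and the receipt — 4 in all.

4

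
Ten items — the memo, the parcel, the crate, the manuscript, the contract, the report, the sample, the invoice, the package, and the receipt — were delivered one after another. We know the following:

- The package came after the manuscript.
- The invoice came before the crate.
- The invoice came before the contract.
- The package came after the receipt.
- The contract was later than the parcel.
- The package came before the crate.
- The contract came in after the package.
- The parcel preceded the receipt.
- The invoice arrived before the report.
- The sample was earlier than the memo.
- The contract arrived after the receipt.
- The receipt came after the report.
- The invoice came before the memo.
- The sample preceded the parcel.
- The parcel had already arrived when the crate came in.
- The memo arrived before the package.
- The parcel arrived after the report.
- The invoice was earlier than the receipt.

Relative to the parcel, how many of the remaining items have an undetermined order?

Forced before the parcel: the invoice, the report, and the sample; forced after the parcel: the contract, the crate, the package, and the receipt.
That leaves the manuscript and the memo with no forced order relative to the parcel — 2.

2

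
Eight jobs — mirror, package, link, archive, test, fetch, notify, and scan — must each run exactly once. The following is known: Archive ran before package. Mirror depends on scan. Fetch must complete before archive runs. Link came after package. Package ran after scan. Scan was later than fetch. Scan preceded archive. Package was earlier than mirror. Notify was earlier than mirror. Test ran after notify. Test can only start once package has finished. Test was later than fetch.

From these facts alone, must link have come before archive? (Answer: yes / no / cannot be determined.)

Tracing the constraints gives archive → package → link, so archive must come before link.
That means link cannot be before archive.

no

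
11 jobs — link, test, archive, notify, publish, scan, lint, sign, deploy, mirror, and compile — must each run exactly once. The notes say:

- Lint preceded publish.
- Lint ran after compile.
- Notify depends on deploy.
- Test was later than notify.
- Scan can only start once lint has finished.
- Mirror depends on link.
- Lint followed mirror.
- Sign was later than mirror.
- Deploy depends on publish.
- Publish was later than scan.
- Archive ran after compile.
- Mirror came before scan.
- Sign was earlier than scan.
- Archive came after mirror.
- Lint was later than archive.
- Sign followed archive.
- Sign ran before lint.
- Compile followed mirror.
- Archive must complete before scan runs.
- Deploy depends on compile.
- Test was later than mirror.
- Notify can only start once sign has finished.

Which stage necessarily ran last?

test

Every other stage has a chain of constraints placing it before test, so test is last.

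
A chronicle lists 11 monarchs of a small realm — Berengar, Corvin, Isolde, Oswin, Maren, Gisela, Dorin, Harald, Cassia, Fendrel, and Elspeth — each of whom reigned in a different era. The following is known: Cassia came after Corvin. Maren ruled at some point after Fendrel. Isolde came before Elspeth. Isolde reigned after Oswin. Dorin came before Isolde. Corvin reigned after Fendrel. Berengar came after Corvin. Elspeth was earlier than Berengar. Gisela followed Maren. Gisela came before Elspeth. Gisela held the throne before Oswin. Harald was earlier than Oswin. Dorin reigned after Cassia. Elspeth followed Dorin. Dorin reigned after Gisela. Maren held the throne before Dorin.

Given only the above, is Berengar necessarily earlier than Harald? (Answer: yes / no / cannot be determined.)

no

Tracing the constraints gives Harald → Oswin → Isolde → Elspeth → Berengar, so Harald must come before Berengar.
That means Berengar cannot be before Harald.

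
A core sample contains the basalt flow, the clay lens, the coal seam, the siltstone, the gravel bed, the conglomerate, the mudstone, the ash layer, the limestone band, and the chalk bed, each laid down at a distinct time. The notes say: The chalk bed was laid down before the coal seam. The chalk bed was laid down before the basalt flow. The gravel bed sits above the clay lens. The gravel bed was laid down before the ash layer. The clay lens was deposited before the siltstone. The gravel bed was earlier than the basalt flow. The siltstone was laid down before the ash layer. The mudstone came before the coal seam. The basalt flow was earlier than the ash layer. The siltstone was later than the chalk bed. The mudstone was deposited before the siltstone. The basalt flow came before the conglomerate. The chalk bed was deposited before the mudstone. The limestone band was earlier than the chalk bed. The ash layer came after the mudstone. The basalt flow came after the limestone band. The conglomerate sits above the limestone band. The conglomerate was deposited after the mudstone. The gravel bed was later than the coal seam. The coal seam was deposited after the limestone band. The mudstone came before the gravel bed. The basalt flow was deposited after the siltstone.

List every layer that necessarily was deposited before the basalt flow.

Directly stated before the basalt flow: the chalk bed, the gravel bed, the limestone band, and the siltstone.
The clay lens reaches the basalt flow via the clay lens → the gravel bed → the basalt flow.
The coal seam reaches the basalt flow via the coal seam → the gravel bed → the basalt flow.
The mudstone reaches the basalt flow via the mudstone → the siltstone → the basalt flow.

the chalk bed, the clay lens, the coal seam, the gravel bed, the limestone band, the mudstone, the siltstone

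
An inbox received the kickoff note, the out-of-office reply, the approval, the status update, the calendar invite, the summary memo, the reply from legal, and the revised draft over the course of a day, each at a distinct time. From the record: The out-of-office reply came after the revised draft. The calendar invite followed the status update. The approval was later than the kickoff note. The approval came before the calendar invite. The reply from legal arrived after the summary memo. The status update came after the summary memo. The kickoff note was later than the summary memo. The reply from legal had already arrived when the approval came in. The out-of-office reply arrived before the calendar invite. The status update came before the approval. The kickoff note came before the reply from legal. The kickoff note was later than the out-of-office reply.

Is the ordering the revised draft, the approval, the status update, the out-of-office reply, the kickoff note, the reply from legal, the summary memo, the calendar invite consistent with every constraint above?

The constraints require the summary memo before the reply from legal, but in the proposed sequence the reply from legal appears ahead of the summary memo. That one violation is enough.

no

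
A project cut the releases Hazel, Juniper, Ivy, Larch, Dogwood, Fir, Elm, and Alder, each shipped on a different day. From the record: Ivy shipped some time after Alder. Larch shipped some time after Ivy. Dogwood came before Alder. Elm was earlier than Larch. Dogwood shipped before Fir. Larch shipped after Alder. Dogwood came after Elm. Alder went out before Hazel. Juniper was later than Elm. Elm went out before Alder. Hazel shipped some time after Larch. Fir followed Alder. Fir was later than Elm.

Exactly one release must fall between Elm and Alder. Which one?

Dogwood

Tracing the constraints gives Elm → Dogwood → Alder, so Dogwood sits after Elm and before Alder.
No other release is forced both after Elm and before Alder.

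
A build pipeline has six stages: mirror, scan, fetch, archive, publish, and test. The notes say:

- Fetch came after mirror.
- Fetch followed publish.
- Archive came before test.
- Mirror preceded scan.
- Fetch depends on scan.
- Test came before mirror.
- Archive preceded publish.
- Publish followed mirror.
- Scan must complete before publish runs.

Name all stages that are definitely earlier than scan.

Directly stated before scan: mirror.
Archive reaches scan via archive → test → mirror → scan.
Test reaches scan via test → mirror → scan.
No chain forces fetch (or any of the others) ahead of scan.

archive, mirror, test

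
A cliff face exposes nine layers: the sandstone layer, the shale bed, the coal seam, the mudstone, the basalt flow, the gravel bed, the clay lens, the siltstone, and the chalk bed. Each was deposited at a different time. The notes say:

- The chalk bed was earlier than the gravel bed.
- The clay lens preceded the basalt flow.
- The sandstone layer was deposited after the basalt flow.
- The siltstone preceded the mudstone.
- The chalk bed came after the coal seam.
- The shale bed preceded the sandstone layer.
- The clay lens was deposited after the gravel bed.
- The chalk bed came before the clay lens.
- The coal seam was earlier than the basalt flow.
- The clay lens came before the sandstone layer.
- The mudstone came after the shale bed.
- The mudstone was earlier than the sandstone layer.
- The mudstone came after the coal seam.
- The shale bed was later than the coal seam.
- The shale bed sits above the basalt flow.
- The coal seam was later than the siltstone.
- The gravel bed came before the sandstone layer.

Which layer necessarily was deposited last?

Every other layer has a chain of constraints placing it before the sandstone layer, so the sandstone layer is last.

the sandstone layer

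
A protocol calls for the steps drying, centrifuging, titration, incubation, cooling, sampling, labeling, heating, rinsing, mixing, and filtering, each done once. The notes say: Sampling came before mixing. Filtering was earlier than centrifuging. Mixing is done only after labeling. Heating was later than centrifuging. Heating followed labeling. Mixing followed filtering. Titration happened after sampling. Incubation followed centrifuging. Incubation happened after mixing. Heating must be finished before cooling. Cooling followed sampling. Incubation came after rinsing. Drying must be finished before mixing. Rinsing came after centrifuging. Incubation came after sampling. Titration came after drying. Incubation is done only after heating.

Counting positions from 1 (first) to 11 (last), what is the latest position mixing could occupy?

Mixing must come before incubation — 1 step forced after it.
Everything else can be placed before mixing in some valid order, so mixing can sit as late as position 11 − 1 = 10.

10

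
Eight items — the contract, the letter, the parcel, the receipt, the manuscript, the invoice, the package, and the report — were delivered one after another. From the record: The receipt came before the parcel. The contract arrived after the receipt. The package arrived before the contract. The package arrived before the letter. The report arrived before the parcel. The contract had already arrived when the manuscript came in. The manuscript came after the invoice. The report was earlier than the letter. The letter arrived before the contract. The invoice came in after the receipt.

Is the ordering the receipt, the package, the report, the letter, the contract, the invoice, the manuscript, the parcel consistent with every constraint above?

Check each stated constraint against the proposed order — e.g. the report is ahead of the parcel; the receipt is ahead of the parcel. Every pair is in the required order; nothing is violated.

yes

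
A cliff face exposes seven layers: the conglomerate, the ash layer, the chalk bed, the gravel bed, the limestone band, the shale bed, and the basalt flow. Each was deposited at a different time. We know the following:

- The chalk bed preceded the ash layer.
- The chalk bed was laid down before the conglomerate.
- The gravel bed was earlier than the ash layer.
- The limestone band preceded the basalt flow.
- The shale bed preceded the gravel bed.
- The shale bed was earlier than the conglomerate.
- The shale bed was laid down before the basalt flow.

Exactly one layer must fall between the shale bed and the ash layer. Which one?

Tracing the constraints gives the shale bed → the gravel bed → the ash layer, so the gravel bed sits after the shale bed and before the ash layer.
No other layer is forced both after the shale bed and before the ash layer.

the gravel bed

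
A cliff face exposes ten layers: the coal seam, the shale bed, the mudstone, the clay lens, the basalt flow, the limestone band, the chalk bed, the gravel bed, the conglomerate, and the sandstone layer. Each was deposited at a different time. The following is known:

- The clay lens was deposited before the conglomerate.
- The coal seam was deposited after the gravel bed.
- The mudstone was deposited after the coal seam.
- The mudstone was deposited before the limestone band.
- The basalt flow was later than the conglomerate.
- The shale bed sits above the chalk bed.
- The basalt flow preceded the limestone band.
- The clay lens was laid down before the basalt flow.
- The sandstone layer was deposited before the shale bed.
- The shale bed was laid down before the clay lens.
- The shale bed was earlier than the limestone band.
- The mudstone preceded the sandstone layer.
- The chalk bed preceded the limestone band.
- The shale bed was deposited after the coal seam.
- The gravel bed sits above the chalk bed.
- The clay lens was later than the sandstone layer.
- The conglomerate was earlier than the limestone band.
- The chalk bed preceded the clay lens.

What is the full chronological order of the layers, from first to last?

the chalk bed, the gravel bed, the coal seam, the mudstone, the sandstone layer, the shale bed, the clay lens, the conglomerate, the basalt flow, the limestone band

The constraints fix every adjacent pair, so only one ordering works:
the chalk bed → the gravel bed → the coal seam → the mudstone → the sandstone layer → the shale bed → the clay lens → the conglomerate → the basalt flow → the limestone band.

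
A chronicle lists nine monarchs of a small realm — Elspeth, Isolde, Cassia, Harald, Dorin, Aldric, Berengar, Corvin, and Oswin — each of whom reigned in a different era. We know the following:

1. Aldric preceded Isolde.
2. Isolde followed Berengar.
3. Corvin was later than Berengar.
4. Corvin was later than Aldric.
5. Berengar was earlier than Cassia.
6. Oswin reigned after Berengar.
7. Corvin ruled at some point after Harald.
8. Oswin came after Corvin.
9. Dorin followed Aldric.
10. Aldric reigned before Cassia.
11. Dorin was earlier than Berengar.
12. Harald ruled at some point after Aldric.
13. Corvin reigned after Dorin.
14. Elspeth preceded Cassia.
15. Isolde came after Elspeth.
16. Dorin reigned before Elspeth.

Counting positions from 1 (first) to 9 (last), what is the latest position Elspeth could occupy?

Elspeth must come before Cassia and Isolde — 2 rulers forced after them.
Everything else can be placed before Elspeth in some valid order, so Elspeth can sit as late as position 9 − 2 = 7.

7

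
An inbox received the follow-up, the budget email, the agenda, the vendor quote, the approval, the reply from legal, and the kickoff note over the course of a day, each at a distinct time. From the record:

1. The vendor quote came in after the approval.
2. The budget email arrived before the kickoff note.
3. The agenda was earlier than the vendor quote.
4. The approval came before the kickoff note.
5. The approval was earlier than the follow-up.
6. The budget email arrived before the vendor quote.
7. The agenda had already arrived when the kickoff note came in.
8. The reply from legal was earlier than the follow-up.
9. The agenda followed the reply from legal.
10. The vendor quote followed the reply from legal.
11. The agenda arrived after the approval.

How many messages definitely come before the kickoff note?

4

Directly stated before the kickoff note: the agenda, the approval, and the budget email.
The reply from legal reaches the kickoff note via the reply from legal → the agenda → the kickoff note.
No chain forces the follow-up (or any of the others) ahead of the kickoff note.
That's the agenda, the approval, the budget email, and the reply from legal — 4 in all.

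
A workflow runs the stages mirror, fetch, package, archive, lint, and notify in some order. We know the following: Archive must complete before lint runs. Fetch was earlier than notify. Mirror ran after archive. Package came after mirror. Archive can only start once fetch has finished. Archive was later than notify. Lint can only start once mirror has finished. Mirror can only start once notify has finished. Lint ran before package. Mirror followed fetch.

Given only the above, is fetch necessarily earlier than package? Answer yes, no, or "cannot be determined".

yes

Chain the constraints: fetch → mirror → package. Each link is directly stated, so fetch comes before package.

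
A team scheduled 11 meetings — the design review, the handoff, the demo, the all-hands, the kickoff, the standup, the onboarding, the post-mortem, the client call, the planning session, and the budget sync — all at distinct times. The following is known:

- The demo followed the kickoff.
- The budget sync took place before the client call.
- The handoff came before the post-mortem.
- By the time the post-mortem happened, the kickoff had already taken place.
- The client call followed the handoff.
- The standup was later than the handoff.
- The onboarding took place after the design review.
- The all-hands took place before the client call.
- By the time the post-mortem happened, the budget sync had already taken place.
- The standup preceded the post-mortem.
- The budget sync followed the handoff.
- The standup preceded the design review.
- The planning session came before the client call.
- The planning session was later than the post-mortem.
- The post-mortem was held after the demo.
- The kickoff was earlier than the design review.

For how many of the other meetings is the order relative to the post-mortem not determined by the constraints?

Forced before the post-mortem: the budget sync, the demo, the handoff, the kickoff, and the standup; forced after the post-mortem: the client call and the planning session.
That leaves the all-hands, the design review, and the onboarding with no forced order relative to the post-mortem — 3.

3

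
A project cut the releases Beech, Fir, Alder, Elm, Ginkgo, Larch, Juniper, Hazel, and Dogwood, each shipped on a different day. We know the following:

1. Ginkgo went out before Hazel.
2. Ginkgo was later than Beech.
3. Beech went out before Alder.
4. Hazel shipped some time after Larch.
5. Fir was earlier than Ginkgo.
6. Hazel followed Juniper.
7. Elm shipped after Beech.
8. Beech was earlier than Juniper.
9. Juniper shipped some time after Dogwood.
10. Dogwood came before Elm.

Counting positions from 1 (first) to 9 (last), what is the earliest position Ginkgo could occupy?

3

Beech and Fir must both come before Ginkgo — 2 forced predecessors.
Nothing else is forced ahead of Ginkgo, so its earliest slot is position 2 + 1 = 3.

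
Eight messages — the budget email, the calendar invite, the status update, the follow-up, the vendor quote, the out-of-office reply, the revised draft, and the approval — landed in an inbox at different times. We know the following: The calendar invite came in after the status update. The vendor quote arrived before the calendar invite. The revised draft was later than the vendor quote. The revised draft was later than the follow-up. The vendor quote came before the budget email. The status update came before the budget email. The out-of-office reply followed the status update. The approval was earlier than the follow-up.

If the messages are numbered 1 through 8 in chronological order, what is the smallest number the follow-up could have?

2

The approval must come before the follow-up — 1 forced predecessor.
Nothing else is forced ahead of the follow-up, so its earliest slot is position 1 + 1 = 2.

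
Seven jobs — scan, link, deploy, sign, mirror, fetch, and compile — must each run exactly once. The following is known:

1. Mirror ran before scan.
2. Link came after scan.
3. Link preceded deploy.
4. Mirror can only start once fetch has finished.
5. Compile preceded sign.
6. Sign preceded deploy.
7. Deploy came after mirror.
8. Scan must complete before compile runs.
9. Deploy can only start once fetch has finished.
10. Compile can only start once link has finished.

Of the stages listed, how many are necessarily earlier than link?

3

Directly stated before link: scan.
Fetch reaches link via fetch → mirror → scan → link.
Mirror reaches link via mirror → scan → link.
That's fetch, mirror, and scan — 3 in all.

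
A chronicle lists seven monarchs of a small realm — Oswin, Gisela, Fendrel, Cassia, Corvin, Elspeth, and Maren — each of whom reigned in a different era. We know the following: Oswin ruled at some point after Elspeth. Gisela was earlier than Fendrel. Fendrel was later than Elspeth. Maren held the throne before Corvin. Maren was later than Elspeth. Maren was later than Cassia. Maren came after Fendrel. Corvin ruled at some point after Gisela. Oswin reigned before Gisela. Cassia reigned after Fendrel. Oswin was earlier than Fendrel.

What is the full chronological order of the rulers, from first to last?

The constraints fix every adjacent pair, so only one ordering works:
Elspeth → Oswin → Gisela → Fendrel → Cassia → Maren → Corvin.

Elspeth, Oswin, Gisela, Fendrel, Cassia, Maren, Corvin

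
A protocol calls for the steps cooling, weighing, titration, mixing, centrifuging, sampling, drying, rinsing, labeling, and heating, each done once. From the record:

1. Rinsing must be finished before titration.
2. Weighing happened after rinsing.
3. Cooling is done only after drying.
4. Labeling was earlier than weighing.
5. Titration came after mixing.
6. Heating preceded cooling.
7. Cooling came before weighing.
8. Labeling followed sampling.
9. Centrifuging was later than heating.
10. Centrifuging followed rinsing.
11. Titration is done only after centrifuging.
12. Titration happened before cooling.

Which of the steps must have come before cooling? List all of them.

Directly stated before cooling: drying, heating, and titration.
Centrifuging reaches cooling via centrifuging → titration → cooling.
Mixing reaches cooling via mixing → titration → cooling.
Rinsing reaches cooling via rinsing → titration → cooling.

centrifuging, drying, heating, mixing, rinsing, titration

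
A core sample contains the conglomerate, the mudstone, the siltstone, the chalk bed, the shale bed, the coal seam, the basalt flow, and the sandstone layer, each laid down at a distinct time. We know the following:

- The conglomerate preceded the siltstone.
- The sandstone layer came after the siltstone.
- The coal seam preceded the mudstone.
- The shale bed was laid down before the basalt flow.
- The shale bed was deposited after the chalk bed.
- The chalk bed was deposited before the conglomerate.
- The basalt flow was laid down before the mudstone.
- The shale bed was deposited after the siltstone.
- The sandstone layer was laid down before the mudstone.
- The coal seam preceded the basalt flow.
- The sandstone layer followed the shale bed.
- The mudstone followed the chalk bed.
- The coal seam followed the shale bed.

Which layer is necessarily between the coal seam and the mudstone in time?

the basalt flow

Tracing the constraints gives the coal seam → the basalt flow → the mudstone, so the basalt flow sits after the coal seam and before the mudstone.
No other layer is forced both after the coal seam and before the mudstone.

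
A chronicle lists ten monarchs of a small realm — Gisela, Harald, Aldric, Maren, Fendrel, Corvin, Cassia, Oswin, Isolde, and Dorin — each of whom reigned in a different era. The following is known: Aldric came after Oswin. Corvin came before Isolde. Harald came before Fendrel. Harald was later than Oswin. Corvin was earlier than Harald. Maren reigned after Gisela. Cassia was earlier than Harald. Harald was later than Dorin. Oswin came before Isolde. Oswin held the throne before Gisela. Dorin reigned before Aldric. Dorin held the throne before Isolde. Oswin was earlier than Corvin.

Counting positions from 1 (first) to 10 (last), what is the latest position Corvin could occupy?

7

Corvin must come before Fendrel, Harald, and Isolde — 3 rulers forced after them.
Everything else can be placed before Corvin in some valid order, so Corvin can sit as late as position 10 − 3 = 7.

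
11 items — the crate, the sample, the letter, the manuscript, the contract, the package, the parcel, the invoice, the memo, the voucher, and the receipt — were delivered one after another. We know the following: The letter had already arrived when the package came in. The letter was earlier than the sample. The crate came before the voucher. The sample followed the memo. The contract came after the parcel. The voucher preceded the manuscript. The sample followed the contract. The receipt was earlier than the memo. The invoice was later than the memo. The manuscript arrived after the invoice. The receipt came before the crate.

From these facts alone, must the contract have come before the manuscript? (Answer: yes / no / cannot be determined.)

No chain of stated constraints runs from the contract to the manuscript, and none runs from the manuscript to the contract either.
So the relative order of the contract and the manuscript is not fixed by the given facts.

cannot be determined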